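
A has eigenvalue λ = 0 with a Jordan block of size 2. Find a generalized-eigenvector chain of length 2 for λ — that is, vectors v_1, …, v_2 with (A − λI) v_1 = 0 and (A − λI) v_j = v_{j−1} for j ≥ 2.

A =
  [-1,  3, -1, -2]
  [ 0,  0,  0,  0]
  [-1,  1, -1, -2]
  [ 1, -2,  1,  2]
A Jordan chain for λ = 0 of length 2:
v_1 = (-1, 0, -1, 1)ᵀ
v_2 = (1, 0, 0, 0)ᵀ

Let N = A − (0)·I. We want v_2 with N^2 v_2 = 0 but N^1 v_2 ≠ 0; then v_{j-1} := N · v_j for j = 2, …, 2.

Pick v_2 = (1, 0, 0, 0)ᵀ.
Then v_1 = N · v_2 = (-1, 0, -1, 1)ᵀ.

Sanity check: (A − (0)·I) v_1 = (0, 0, 0, 0)ᵀ = 0. ✓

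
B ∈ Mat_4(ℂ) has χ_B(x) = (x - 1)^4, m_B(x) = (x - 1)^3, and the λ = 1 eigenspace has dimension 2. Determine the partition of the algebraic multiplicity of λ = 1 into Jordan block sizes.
Block sizes for λ = 1: [3, 1]

Step 1 — from the characteristic polynomial, algebraic multiplicity of λ = 1 is 4. From dim ker(B − (1)·I) = 2, there are exactly 2 Jordan blocks for λ = 1.
Step 2 — from the minimal polynomial, the factor (x − 1)^3 tells us the largest block for λ = 1 has size 3.
Step 3 — with total size 4, 2 blocks, and largest block 3, the block sizes (in nonincreasing order) are [3, 1].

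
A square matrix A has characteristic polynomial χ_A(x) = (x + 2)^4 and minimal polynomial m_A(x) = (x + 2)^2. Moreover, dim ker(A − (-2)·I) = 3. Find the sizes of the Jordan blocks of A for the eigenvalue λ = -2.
Block sizes for λ = -2: [2, 1, 1]

Step 1 — from the characteristic polynomial, algebraic multiplicity of λ = -2 is 4. From dim ker(A − (-2)·I) = 3, there are exactly 3 Jordan blocks for λ = -2.
Step 2 — from the minimal polynomial, the factor (x + 2)^2 tells us the largest block for λ = -2 has size 2.
Step 3 — with total size 4, 3 blocks, and largest block 2, the block sizes (in nonincreasing order) are [2, 1, 1].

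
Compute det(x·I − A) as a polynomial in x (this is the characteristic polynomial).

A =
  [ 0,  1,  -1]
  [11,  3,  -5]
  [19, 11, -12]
x^3 + 9*x^2 + 27*x + 27

Expanding det(x·I − A) (e.g. by cofactor expansion or by noting that A is similar to its Jordan form J, which has the same characteristic polynomial as A) gives
  χ_A(x) = x^3 + 9*x^2 + 27*x + 27
which factors as (x + 3)^3. The eigenvalues (with algebraic multiplicities) are λ = -3 with multiplicity 3.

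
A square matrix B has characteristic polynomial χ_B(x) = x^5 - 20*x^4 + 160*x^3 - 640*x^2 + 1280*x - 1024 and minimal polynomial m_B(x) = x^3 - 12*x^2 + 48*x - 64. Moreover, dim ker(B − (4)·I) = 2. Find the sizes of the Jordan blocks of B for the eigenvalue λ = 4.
Block sizes for λ = 4: [3, 2]

Step 1 — from the characteristic polynomial, algebraic multiplicity of λ = 4 is 5. From dim ker(B − (4)·I) = 2, there are exactly 2 Jordan blocks for λ = 4.
Step 2 — from the minimal polynomial, the factor (x − 4)^3 tells us the largest block for λ = 4 has size 3.
Step 3 — with total size 5, 2 blocks, and largest block 3, the block sizes (in nonincreasing order) are [3, 2].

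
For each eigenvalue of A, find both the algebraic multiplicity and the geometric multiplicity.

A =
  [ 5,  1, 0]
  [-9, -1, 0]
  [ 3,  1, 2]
λ = 2: alg = 3, geom = 2

Step 1 — factor the characteristic polynomial to read off the algebraic multiplicities:
  χ_A(x) = (x - 2)^3

Step 2 — compute geometric multiplicities via the rank-nullity identity g(λ) = n − rank(A − λI):
  rank(A − (2)·I) = 1, so dim ker(A − (2)·I) = n − 1 = 2

Summary:
  λ = 2: algebraic multiplicity = 3, geometric multiplicity = 2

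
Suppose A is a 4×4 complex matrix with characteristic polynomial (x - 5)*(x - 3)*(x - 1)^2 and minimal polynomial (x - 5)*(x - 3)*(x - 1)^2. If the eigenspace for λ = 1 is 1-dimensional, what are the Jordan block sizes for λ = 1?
Block sizes for λ = 1: [2]

Step 1 — from the characteristic polynomial, algebraic multiplicity of λ = 1 is 2. From dim ker(A − (1)·I) = 1, there are exactly 1 Jordan blocks for λ = 1.
Step 2 — from the minimal polynomial, the factor (x − 1)^2 tells us the largest block for λ = 1 has size 2.
Step 3 — with total size 2, 1 blocks, and largest block 2, the block sizes (in nonincreasing order) are [2].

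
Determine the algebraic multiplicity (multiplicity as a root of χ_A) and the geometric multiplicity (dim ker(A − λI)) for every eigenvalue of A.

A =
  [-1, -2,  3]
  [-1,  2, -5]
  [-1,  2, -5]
λ = -2: alg = 2, geom = 1; λ = 0: alg = 1, geom = 1

Step 1 — factor the characteristic polynomial to read off the algebraic multiplicities:
  χ_A(x) = x*(x + 2)^2

Step 2 — compute geometric multiplicities via the rank-nullity identity g(λ) = n − rank(A − λI):
  rank(A − (-2)·I) = 2, so dim ker(A − (-2)·I) = n − 2 = 1
  rank(A − (0)·I) = 2, so dim ker(A − (0)·I) = n − 2 = 1

Summary:
  λ = -2: algebraic multiplicity = 2, geometric multiplicity = 1
  λ = 0: algebraic multiplicity = 1, geometric multiplicity = 1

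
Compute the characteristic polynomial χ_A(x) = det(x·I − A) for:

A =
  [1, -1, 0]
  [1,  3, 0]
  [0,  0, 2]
x^3 - 6*x^2 + 12*x - 8

Expanding det(x·I − A) (e.g. by cofactor expansion or by noting that A is similar to its Jordan form J, which has the same characteristic polynomial as A) gives
  χ_A(x) = x^3 - 6*x^2 + 12*x - 8
which factors as (x - 2)^3. The eigenvalues (with algebraic multiplicities) are λ = 2 with multiplicity 3.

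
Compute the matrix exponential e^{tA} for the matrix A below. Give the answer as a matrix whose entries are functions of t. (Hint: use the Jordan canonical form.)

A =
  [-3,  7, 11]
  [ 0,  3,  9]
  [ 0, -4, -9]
e^{tA} =
  [exp(-3*t), -t^2*exp(-3*t) + 7*t*exp(-3*t), -3*t^2*exp(-3*t)/2 + 11*t*exp(-3*t)]
  [0, 6*t*exp(-3*t) + exp(-3*t), 9*t*exp(-3*t)]
  [0, -4*t*exp(-3*t), -6*t*exp(-3*t) + exp(-3*t)]

Strategy: write A = P · J · P⁻¹ where J is a Jordan canonical form, so e^{tA} = P · e^{tJ} · P⁻¹, and e^{tJ} can be computed block-by-block.

A has Jordan form
J =
  [-3,  1,  0]
  [ 0, -3,  1]
  [ 0,  0, -3]
(up to reordering of blocks).

Per-block formulas:
  For a 3×3 Jordan block J_3(-3): exp(t · J_3(-3)) = e^(-3t)·(I + t·N + (t^2/2)·N^2), where N is the 3×3 nilpotent shift.

After assembling e^{tJ} and conjugating by P, we get:

e^{tA} =
  [exp(-3*t), -t^2*exp(-3*t) + 7*t*exp(-3*t), -3*t^2*exp(-3*t)/2 + 11*t*exp(-3*t)]
  [0, 6*t*exp(-3*t) + exp(-3*t), 9*t*exp(-3*t)]
  [0, -4*t*exp(-3*t), -6*t*exp(-3*t) + exp(-3*t)]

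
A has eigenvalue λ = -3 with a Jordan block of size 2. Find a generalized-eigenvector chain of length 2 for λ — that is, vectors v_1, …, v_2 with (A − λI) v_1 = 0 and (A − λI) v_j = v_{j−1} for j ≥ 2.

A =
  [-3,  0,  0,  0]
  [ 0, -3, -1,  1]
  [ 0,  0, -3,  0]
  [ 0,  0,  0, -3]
A Jordan chain for λ = -3 of length 2:
v_1 = (0, -1, 0, 0)ᵀ
v_2 = (0, 0, 1, 0)ᵀ

Let N = A − (-3)·I. We want v_2 with N^2 v_2 = 0 but N^1 v_2 ≠ 0; then v_{j-1} := N · v_j for j = 2, …, 2.

Pick v_2 = (0, 0, 1, 0)ᵀ.
Then v_1 = N · v_2 = (0, -1, 0, 0)ᵀ.

Sanity check: (A − (-3)·I) v_1 = (0, 0, 0, 0)ᵀ = 0. ✓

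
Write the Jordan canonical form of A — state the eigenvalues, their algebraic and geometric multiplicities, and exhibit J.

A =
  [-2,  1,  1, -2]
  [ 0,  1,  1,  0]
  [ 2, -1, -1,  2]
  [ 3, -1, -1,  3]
J_2(0) ⊕ J_1(0) ⊕ J_1(1)

The characteristic polynomial is
  det(x·I − A) = x^4 - x^3 = x^3*(x - 1)

Eigenvalues and multiplicities (the geometric multiplicity of λ is n − rank(A − λI), which equals the number of Jordan blocks for λ):
  λ = 0: algebraic multiplicity = 3, geometric multiplicity = 2
  λ = 1: algebraic multiplicity = 1, geometric multiplicity = 1

Determining the block sizes for each eigenvalue:
  λ = 0: 2 blocks summing to 3 forces exactly one block of size 2 and the rest size 1 → block sizes [2, 1]
  λ = 1: one block (gm = 1), so the single block has size am = 1 → block sizes [1]

Assembling the blocks gives a Jordan form
J =
  [0, 1, 0, 0]
  [0, 0, 0, 0]
  [0, 0, 0, 0]
  [0, 0, 0, 1]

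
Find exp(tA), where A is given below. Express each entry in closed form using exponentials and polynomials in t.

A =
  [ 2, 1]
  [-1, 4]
e^{tA} =
  [-t*exp(3*t) + exp(3*t), t*exp(3*t)]
  [-t*exp(3*t), t*exp(3*t) + exp(3*t)]

Strategy: write A = P · J · P⁻¹ where J is a Jordan canonical form, so e^{tA} = P · e^{tJ} · P⁻¹, and e^{tJ} can be computed block-by-block.

A has Jordan form
J =
  [3, 1]
  [0, 3]
(up to reordering of blocks).

Per-block formulas:
  For a 2×2 Jordan block J_2(3): exp(t · J_2(3)) = e^(3t)·(I + t·N), where N is the 2×2 nilpotent shift.

After assembling e^{tJ} and conjugating by P, we get:

e^{tA} =
  [-t*exp(3*t) + exp(3*t), t*exp(3*t)]
  [-t*exp(3*t), t*exp(3*t) + exp(3*t)]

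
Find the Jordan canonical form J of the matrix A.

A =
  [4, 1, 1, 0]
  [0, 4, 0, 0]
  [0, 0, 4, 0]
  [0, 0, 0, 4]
J_2(4) ⊕ J_1(4) ⊕ J_1(4)

The characteristic polynomial is
  det(x·I − A) = x^4 - 16*x^3 + 96*x^2 - 256*x + 256 = (x - 4)^4

Eigenvalues and multiplicities (the geometric multiplicity of λ is n − rank(A − λI), which equals the number of Jordan blocks for λ):
  λ = 4: algebraic multiplicity = 4, geometric multiplicity = 3

Determining the block sizes for each eigenvalue:
  λ = 4: 3 blocks summing to 4 forces exactly one block of size 2 and the rest size 1 → block sizes [2, 1, 1]

Assembling the blocks gives a Jordan form
J =
  [4, 1, 0, 0]
  [0, 4, 0, 0]
  [0, 0, 4, 0]
  [0, 0, 0, 4]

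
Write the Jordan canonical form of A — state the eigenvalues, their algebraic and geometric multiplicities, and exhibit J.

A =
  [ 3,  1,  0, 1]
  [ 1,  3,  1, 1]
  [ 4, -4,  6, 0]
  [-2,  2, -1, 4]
J_2(4) ⊕ J_2(4)

The characteristic polynomial is
  det(x·I − A) = x^4 - 16*x^3 + 96*x^2 - 256*x + 256 = (x - 4)^4

Eigenvalues and multiplicities (the geometric multiplicity of λ is n − rank(A − λI), which equals the number of Jordan blocks for λ):
  λ = 4: algebraic multiplicity = 4, geometric multiplicity = 2

Determining the block sizes for each eigenvalue:
  λ = 4: with am = 4 and gm = 2, the partition is not yet determined (e.g. several partitions of 4 into 2 parts exist). Let N = A − (4)·I. Computing rank(N^1) = 2, rank(N^2) = 0; the number of blocks of size ≥ j is rank(N^{j−1}) − rank(N^j), giving [2, 2]. So we have 2 block(s) of size 2 → block sizes [2, 2]

Assembling the blocks gives a Jordan form
J =
  [4, 1, 0, 0]
  [0, 4, 0, 0]
  [0, 0, 4, 1]
  [0, 0, 0, 4]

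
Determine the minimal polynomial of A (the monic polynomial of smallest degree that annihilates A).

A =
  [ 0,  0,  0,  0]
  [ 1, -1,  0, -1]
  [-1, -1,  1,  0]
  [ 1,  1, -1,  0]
x^3

The characteristic polynomial is χ_A(x) = x^4, so the eigenvalues are known. The minimal polynomial is
  m_A(x) = Π_λ (x − λ)^{k_λ}
where k_λ is the size of the *largest* Jordan block for λ (equivalently, the smallest k with (A − λI)^k v = 0 for every generalised eigenvector v of λ).

  λ = 0: largest Jordan block has size 3, contributing (x − 0)^3

So m_A(x) = x^3 = x^3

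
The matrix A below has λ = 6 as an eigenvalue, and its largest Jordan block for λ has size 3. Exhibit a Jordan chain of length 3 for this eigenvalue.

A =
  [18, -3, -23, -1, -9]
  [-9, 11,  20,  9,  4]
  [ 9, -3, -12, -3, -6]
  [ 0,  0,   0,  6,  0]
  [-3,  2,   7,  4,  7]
A Jordan chain for λ = 6 of length 3:
v_1 = (-9, 15, -9, 0, 6)ᵀ
v_2 = (12, -9, 9, 0, -3)ᵀ
v_3 = (1, 0, 0, 0, 0)ᵀ

Let N = A − (6)·I. We want v_3 with N^3 v_3 = 0 but N^2 v_3 ≠ 0; then v_{j-1} := N · v_j for j = 3, …, 2.

Pick v_3 = (1, 0, 0, 0, 0)ᵀ.
Then v_2 = N · v_3 = (12, -9, 9, 0, -3)ᵀ.
Then v_1 = N · v_2 = (-9, 15, -9, 0, 6)ᵀ.

Sanity check: (A − (6)·I) v_1 = (0, 0, 0, 0, 0)ᵀ = 0. ✓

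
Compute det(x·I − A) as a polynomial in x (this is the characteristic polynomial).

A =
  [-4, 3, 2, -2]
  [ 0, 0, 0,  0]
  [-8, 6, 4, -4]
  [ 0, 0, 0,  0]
x^4

Expanding det(x·I − A) (e.g. by cofactor expansion or by noting that A is similar to its Jordan form J, which has the same characteristic polynomial as A) gives
  χ_A(x) = x^4
which factors as x^4. The eigenvalues (with algebraic multiplicities) are λ = 0 with multiplicity 4.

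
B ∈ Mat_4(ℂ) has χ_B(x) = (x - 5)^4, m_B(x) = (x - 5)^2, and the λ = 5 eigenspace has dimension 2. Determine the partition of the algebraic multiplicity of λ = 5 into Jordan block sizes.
Block sizes for λ = 5: [2, 2]

Step 1 — from the characteristic polynomial, algebraic multiplicity of λ = 5 is 4. From dim ker(B − (5)·I) = 2, there are exactly 2 Jordan blocks for λ = 5.
Step 2 — from the minimal polynomial, the factor (x − 5)^2 tells us the largest block for λ = 5 has size 2.
Step 3 — with total size 4, 2 blocks, and largest block 2, the block sizes (in nonincreasing order) are [2, 2].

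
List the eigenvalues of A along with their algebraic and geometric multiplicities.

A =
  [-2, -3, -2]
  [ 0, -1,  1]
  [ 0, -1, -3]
λ = -2: alg = 3, geom = 1

Step 1 — factor the characteristic polynomial to read off the algebraic multiplicities:
  χ_A(x) = (x + 2)^3

Step 2 — compute geometric multiplicities via the rank-nullity identity g(λ) = n − rank(A − λI):
  rank(A − (-2)·I) = 2, so dim ker(A − (-2)·I) = n − 2 = 1

Summary:
  λ = -2: algebraic multiplicity = 3, geometric multiplicity = 1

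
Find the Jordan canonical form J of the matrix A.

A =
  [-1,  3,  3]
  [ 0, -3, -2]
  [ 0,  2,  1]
J_2(-1) ⊕ J_1(-1)

The characteristic polynomial is
  det(x·I − A) = x^3 + 3*x^2 + 3*x + 1 = (x + 1)^3

Eigenvalues and multiplicities (the geometric multiplicity of λ is n − rank(A − λI), which equals the number of Jordan blocks for λ):
  λ = -1: algebraic multiplicity = 3, geometric multiplicity = 2

Determining the block sizes for each eigenvalue:
  λ = -1: 2 blocks summing to 3 forces exactly one block of size 2 and the rest size 1 → block sizes [2, 1]

Assembling the blocks gives a Jordan form
J =
  [-1,  1,  0]
  [ 0, -1,  0]
  [ 0,  0, -1]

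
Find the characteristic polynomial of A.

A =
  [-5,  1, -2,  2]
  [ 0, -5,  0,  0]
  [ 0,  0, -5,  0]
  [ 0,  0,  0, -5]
x^4 + 20*x^3 + 150*x^2 + 500*x + 625

Expanding det(x·I − A) (e.g. by cofactor expansion or by noting that A is similar to its Jordan form J, which has the same characteristic polynomial as A) gives
  χ_A(x) = x^4 + 20*x^3 + 150*x^2 + 500*x + 625
which factors as (x + 5)^4. The eigenvalues (with algebraic multiplicities) are λ = -5 with multiplicity 4.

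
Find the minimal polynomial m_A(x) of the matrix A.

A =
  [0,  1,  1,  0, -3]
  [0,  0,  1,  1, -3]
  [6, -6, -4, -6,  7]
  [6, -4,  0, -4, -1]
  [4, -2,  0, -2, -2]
x^3 + 6*x^2 + 12*x + 8

The characteristic polynomial is χ_A(x) = (x + 2)^5, so the eigenvalues are known. The minimal polynomial is
  m_A(x) = Π_λ (x − λ)^{k_λ}
where k_λ is the size of the *largest* Jordan block for λ (equivalently, the smallest k with (A − λI)^k v = 0 for every generalised eigenvector v of λ).

  λ = -2: largest Jordan block has size 3, contributing (x + 2)^3

So m_A(x) = (x + 2)^3 = x^3 + 6*x^2 + 12*x + 8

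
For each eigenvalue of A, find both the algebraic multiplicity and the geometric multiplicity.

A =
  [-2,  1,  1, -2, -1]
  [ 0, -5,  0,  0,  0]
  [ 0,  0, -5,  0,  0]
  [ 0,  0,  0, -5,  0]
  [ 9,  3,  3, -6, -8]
λ = -5: alg = 5, geom = 4

Step 1 — factor the characteristic polynomial to read off the algebraic multiplicities:
  χ_A(x) = (x + 5)^5

Step 2 — compute geometric multiplicities via the rank-nullity identity g(λ) = n − rank(A − λI):
  rank(A − (-5)·I) = 1, so dim ker(A − (-5)·I) = n − 1 = 4

Summary:
  λ = -5: algebraic multiplicity = 5, geometric multiplicity = 4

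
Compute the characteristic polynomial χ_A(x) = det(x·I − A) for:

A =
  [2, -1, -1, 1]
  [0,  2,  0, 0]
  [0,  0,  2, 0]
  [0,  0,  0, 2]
x^4 - 8*x^3 + 24*x^2 - 32*x + 16

Expanding det(x·I − A) (e.g. by cofactor expansion or by noting that A is similar to its Jordan form J, which has the same characteristic polynomial as A) gives
  χ_A(x) = x^4 - 8*x^3 + 24*x^2 - 32*x + 16
which factors as (x - 2)^4. The eigenvalues (with algebraic multiplicities) are λ = 2 with multiplicity 4.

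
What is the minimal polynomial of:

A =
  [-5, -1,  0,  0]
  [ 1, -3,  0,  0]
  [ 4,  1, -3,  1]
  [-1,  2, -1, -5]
x^2 + 8*x + 16

The characteristic polynomial is χ_A(x) = (x + 4)^4, so the eigenvalues are known. The minimal polynomial is
  m_A(x) = Π_λ (x − λ)^{k_λ}
where k_λ is the size of the *largest* Jordan block for λ (equivalently, the smallest k with (A − λI)^k v = 0 for every generalised eigenvector v of λ).

  λ = -4: largest Jordan block has size 2, contributing (x + 4)^2

So m_A(x) = (x + 4)^2 = x^2 + 8*x + 16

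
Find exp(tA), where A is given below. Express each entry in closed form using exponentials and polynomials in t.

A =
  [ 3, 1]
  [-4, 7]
e^{tA} =
  [-2*t*exp(5*t) + exp(5*t), t*exp(5*t)]
  [-4*t*exp(5*t), 2*t*exp(5*t) + exp(5*t)]

Strategy: write A = P · J · P⁻¹ where J is a Jordan canonical form, so e^{tA} = P · e^{tJ} · P⁻¹, and e^{tJ} can be computed block-by-block.

A has Jordan form
J =
  [5, 1]
  [0, 5]
(up to reordering of blocks).

Per-block formulas:
  For a 2×2 Jordan block J_2(5): exp(t · J_2(5)) = e^(5t)·(I + t·N), where N is the 2×2 nilpotent shift.

After assembling e^{tJ} and conjugating by P, we get:

e^{tA} =
  [-2*t*exp(5*t) + exp(5*t), t*exp(5*t)]
  [-4*t*exp(5*t), 2*t*exp(5*t) + exp(5*t)]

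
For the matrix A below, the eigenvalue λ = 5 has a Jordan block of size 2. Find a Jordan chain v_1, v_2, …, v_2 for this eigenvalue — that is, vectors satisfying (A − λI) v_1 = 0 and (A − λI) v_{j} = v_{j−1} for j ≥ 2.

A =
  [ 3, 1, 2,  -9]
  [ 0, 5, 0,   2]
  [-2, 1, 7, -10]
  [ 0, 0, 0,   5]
A Jordan chain for λ = 5 of length 2:
v_1 = (-2, 0, -2, 0)ᵀ
v_2 = (1, 0, 0, 0)ᵀ

Let N = A − (5)·I. We want v_2 with N^2 v_2 = 0 but N^1 v_2 ≠ 0; then v_{j-1} := N · v_j for j = 2, …, 2.

Pick v_2 = (1, 0, 0, 0)ᵀ.
Then v_1 = N · v_2 = (-2, 0, -2, 0)ᵀ.

Sanity check: (A − (5)·I) v_1 = (0, 0, 0, 0)ᵀ = 0. ✓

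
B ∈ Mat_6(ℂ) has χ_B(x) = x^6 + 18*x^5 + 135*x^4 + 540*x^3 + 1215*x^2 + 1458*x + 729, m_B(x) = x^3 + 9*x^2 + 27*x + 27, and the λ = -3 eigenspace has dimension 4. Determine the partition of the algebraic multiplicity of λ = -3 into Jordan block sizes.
Block sizes for λ = -3: [3, 1, 1, 1]

Step 1 — from the characteristic polynomial, algebraic multiplicity of λ = -3 is 6. From dim ker(B − (-3)·I) = 4, there are exactly 4 Jordan blocks for λ = -3.
Step 2 — from the minimal polynomial, the factor (x + 3)^3 tells us the largest block for λ = -3 has size 3.
Step 3 — with total size 6, 4 blocks, and largest block 3, the block sizes (in nonincreasing order) are [3, 1, 1, 1].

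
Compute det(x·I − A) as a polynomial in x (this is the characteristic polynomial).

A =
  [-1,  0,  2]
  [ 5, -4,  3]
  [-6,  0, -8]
x^3 + 13*x^2 + 56*x + 80

Expanding det(x·I − A) (e.g. by cofactor expansion or by noting that A is similar to its Jordan form J, which has the same characteristic polynomial as A) gives
  χ_A(x) = x^3 + 13*x^2 + 56*x + 80
which factors as (x + 4)^2*(x + 5). The eigenvalues (with algebraic multiplicities) are λ = -5 with multiplicity 1, λ = -4 with multiplicity 2.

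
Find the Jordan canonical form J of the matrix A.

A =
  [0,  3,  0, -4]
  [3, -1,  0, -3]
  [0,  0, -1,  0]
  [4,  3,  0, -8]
J_2(-4) ⊕ J_1(-1) ⊕ J_1(-1)

The characteristic polynomial is
  det(x·I − A) = x^4 + 10*x^3 + 33*x^2 + 40*x + 16 = (x + 1)^2*(x + 4)^2

Eigenvalues and multiplicities (the geometric multiplicity of λ is n − rank(A − λI), which equals the number of Jordan blocks for λ):
  λ = -4: algebraic multiplicity = 2, geometric multiplicity = 1
  λ = -1: algebraic multiplicity = 2, geometric multiplicity = 2

Determining the block sizes for each eigenvalue:
  λ = -4: one block (gm = 1), so the single block has size am = 2 → block sizes [2]
  λ = -1: gm = am = 2, so every block has size 1 → block sizes [1, 1]

Assembling the blocks gives a Jordan form
J =
  [-4,  1,  0,  0]
  [ 0, -4,  0,  0]
  [ 0,  0, -1,  0]
  [ 0,  0,  0, -1]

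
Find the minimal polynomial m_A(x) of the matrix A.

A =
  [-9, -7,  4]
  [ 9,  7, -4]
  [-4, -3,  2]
x^3

The characteristic polynomial is χ_A(x) = x^3, so the eigenvalues are known. The minimal polynomial is
  m_A(x) = Π_λ (x − λ)^{k_λ}
where k_λ is the size of the *largest* Jordan block for λ (equivalently, the smallest k with (A − λI)^k v = 0 for every generalised eigenvector v of λ).

  λ = 0: largest Jordan block has size 3, contributing (x − 0)^3

So m_A(x) = x^3 = x^3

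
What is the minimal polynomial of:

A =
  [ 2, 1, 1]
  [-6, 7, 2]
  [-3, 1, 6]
x^2 - 10*x + 25

The characteristic polynomial is χ_A(x) = (x - 5)^3, so the eigenvalues are known. The minimal polynomial is
  m_A(x) = Π_λ (x − λ)^{k_λ}
where k_λ is the size of the *largest* Jordan block for λ (equivalently, the smallest k with (A − λI)^k v = 0 for every generalised eigenvector v of λ).

  λ = 5: largest Jordan block has size 2, contributing (x − 5)^2

So m_A(x) = (x - 5)^2 = x^2 - 10*x + 25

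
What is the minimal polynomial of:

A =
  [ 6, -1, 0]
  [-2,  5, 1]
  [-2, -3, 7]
x^3 - 18*x^2 + 108*x - 216

The characteristic polynomial is χ_A(x) = (x - 6)^3, so the eigenvalues are known. The minimal polynomial is
  m_A(x) = Π_λ (x − λ)^{k_λ}
where k_λ is the size of the *largest* Jordan block for λ (equivalently, the smallest k with (A − λI)^k v = 0 for every generalised eigenvector v of λ).

  λ = 6: largest Jordan block has size 3, contributing (x − 6)^3

So m_A(x) = (x - 6)^3 = x^3 - 18*x^2 + 108*x - 216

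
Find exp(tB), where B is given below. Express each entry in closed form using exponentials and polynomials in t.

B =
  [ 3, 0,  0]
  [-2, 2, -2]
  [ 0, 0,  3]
e^{tB} =
  [exp(3*t), 0, 0]
  [-2*exp(3*t) + 2*exp(2*t), exp(2*t), -2*exp(3*t) + 2*exp(2*t)]
  [0, 0, exp(3*t)]

Strategy: write B = P · J · P⁻¹ where J is a Jordan canonical form, so e^{tB} = P · e^{tJ} · P⁻¹, and e^{tJ} can be computed block-by-block.

B has Jordan form
J =
  [2, 0, 0]
  [0, 3, 0]
  [0, 0, 3]
(up to reordering of blocks).

Per-block formulas:
  For a 1×1 block at λ = 3: exp(t · [3]) = [e^(3t)].
  For a 1×1 block at λ = 2: exp(t · [2]) = [e^(2t)].

After assembling e^{tJ} and conjugating by P, we get:

e^{tB} =
  [exp(3*t), 0, 0]
  [-2*exp(3*t) + 2*exp(2*t), exp(2*t), -2*exp(3*t) + 2*exp(2*t)]
  [0, 0, exp(3*t)]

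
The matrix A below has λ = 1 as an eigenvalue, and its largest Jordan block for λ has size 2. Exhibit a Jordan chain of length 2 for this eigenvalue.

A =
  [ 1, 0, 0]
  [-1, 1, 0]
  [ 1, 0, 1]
A Jordan chain for λ = 1 of length 2:
v_1 = (0, -1, 1)ᵀ
v_2 = (1, 0, 0)ᵀ

Let N = A − (1)·I. We want v_2 with N^2 v_2 = 0 but N^1 v_2 ≠ 0; then v_{j-1} := N · v_j for j = 2, …, 2.

Pick v_2 = (1, 0, 0)ᵀ.
Then v_1 = N · v_2 = (0, -1, 1)ᵀ.

Sanity check: (A − (1)·I) v_1 = (0, 0, 0)ᵀ = 0. ✓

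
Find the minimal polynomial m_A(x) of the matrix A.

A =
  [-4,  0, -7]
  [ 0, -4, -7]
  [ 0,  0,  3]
x^2 + x - 12

The characteristic polynomial is χ_A(x) = (x - 3)*(x + 4)^2, so the eigenvalues are known. The minimal polynomial is
  m_A(x) = Π_λ (x − λ)^{k_λ}
where k_λ is the size of the *largest* Jordan block for λ (equivalently, the smallest k with (A − λI)^k v = 0 for every generalised eigenvector v of λ).

  λ = -4: largest Jordan block has size 1, contributing (x + 4)
  λ = 3: largest Jordan block has size 1, contributing (x − 3)

So m_A(x) = (x - 3)*(x + 4) = x^2 + x - 12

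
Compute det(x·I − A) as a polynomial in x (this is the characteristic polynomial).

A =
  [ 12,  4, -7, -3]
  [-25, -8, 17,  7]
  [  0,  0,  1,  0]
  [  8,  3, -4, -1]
x^4 - 4*x^3 + 6*x^2 - 4*x + 1

Expanding det(x·I − A) (e.g. by cofactor expansion or by noting that A is similar to its Jordan form J, which has the same characteristic polynomial as A) gives
  χ_A(x) = x^4 - 4*x^3 + 6*x^2 - 4*x + 1
which factors as (x - 1)^4. The eigenvalues (with algebraic multiplicities) are λ = 1 with multiplicity 4.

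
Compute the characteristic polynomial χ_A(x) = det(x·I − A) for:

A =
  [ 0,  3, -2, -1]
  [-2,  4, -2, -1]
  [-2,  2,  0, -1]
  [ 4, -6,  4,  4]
x^4 - 8*x^3 + 24*x^2 - 32*x + 16

Expanding det(x·I − A) (e.g. by cofactor expansion or by noting that A is similar to its Jordan form J, which has the same characteristic polynomial as A) gives
  χ_A(x) = x^4 - 8*x^3 + 24*x^2 - 32*x + 16
which factors as (x - 2)^4. The eigenvalues (with algebraic multiplicities) are λ = 2 with multiplicity 4.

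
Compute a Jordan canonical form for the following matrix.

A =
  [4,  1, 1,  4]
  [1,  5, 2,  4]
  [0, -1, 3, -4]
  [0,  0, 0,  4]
J_3(4) ⊕ J_1(4)

The characteristic polynomial is
  det(x·I − A) = x^4 - 16*x^3 + 96*x^2 - 256*x + 256 = (x - 4)^4

Eigenvalues and multiplicities (the geometric multiplicity of λ is n − rank(A − λI), which equals the number of Jordan blocks for λ):
  λ = 4: algebraic multiplicity = 4, geometric multiplicity = 2

Determining the block sizes for each eigenvalue:
  λ = 4: with am = 4 and gm = 2, the partition is not yet determined (e.g. several partitions of 4 into 2 parts exist). Let N = A − (4)·I. Computing rank(N^1) = 2, rank(N^2) = 1, rank(N^3) = 0; the number of blocks of size ≥ j is rank(N^{j−1}) − rank(N^j), giving [2, 1, 1]. So we have 1 block(s) of size 3, 1 block(s) of size 1 → block sizes [3, 1]

Assembling the blocks gives a Jordan form
J =
  [4, 1, 0, 0]
  [0, 4, 1, 0]
  [0, 0, 4, 0]
  [0, 0, 0, 4]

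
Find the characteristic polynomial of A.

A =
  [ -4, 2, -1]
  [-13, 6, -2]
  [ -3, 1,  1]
x^3 - 3*x^2 + 3*x - 1

Expanding det(x·I − A) (e.g. by cofactor expansion or by noting that A is similar to its Jordan form J, which has the same characteristic polynomial as A) gives
  χ_A(x) = x^3 - 3*x^2 + 3*x - 1
which factors as (x - 1)^3. The eigenvalues (with algebraic multiplicities) are λ = 1 with multiplicity 3.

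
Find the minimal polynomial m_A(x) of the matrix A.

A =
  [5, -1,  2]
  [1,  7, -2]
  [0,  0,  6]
x^2 - 12*x + 36

The characteristic polynomial is χ_A(x) = (x - 6)^3, so the eigenvalues are known. The minimal polynomial is
  m_A(x) = Π_λ (x − λ)^{k_λ}
where k_λ is the size of the *largest* Jordan block for λ (equivalently, the smallest k with (A − λI)^k v = 0 for every generalised eigenvector v of λ).

  λ = 6: largest Jordan block has size 2, contributing (x − 6)^2

So m_A(x) = (x - 6)^2 = x^2 - 12*x + 36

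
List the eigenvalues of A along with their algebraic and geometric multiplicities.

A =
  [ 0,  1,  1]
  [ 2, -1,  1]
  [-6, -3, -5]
λ = -2: alg = 3, geom = 2

Step 1 — factor the characteristic polynomial to read off the algebraic multiplicities:
  χ_A(x) = (x + 2)^3

Step 2 — compute geometric multiplicities via the rank-nullity identity g(λ) = n − rank(A − λI):
  rank(A − (-2)·I) = 1, so dim ker(A − (-2)·I) = n − 1 = 2

Summary:
  λ = -2: algebraic multiplicity = 3, geometric multiplicity = 2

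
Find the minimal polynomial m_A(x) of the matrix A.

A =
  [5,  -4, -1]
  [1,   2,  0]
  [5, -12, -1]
x^3 - 6*x^2 + 12*x - 8

The characteristic polynomial is χ_A(x) = (x - 2)^3, so the eigenvalues are known. The minimal polynomial is
  m_A(x) = Π_λ (x − λ)^{k_λ}
where k_λ is the size of the *largest* Jordan block for λ (equivalently, the smallest k with (A − λI)^k v = 0 for every generalised eigenvector v of λ).

  λ = 2: largest Jordan block has size 3, contributing (x − 2)^3

So m_A(x) = (x - 2)^3 = x^3 - 6*x^2 + 12*x - 8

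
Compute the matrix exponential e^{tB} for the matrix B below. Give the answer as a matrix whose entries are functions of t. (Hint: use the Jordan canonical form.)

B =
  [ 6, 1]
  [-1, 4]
e^{tB} =
  [t*exp(5*t) + exp(5*t), t*exp(5*t)]
  [-t*exp(5*t), -t*exp(5*t) + exp(5*t)]

Strategy: write B = P · J · P⁻¹ where J is a Jordan canonical form, so e^{tB} = P · e^{tJ} · P⁻¹, and e^{tJ} can be computed block-by-block.

B has Jordan form
J =
  [5, 1]
  [0, 5]
(up to reordering of blocks).

Per-block formulas:
  For a 2×2 Jordan block J_2(5): exp(t · J_2(5)) = e^(5t)·(I + t·N), where N is the 2×2 nilpotent shift.

After assembling e^{tJ} and conjugating by P, we get:

e^{tB} =
  [t*exp(5*t) + exp(5*t), t*exp(5*t)]
  [-t*exp(5*t), -t*exp(5*t) + exp(5*t)]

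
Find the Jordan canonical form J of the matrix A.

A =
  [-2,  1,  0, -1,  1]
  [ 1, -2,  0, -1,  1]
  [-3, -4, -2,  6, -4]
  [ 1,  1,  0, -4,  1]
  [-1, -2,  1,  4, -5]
J_3(-3) ⊕ J_1(-3) ⊕ J_1(-3)

The characteristic polynomial is
  det(x·I − A) = x^5 + 15*x^4 + 90*x^3 + 270*x^2 + 405*x + 243 = (x + 3)^5

Eigenvalues and multiplicities (the geometric multiplicity of λ is n − rank(A − λI), which equals the number of Jordan blocks for λ):
  λ = -3: algebraic multiplicity = 5, geometric multiplicity = 3

Determining the block sizes for each eigenvalue:
  λ = -3: with am = 5 and gm = 3, the partition is not yet determined (e.g. several partitions of 5 into 3 parts exist). Let N = A − (-3)·I. Computing rank(N^1) = 2, rank(N^2) = 1, rank(N^3) = 0; the number of blocks of size ≥ j is rank(N^{j−1}) − rank(N^j), giving [3, 1, 1]. So we have 1 block(s) of size 3, 2 block(s) of size 1 → block sizes [3, 1, 1]

Assembling the blocks gives a Jordan form
J =
  [-3,  1,  0,  0,  0]
  [ 0, -3,  1,  0,  0]
  [ 0,  0, -3,  0,  0]
  [ 0,  0,  0, -3,  0]
  [ 0,  0,  0,  0, -3]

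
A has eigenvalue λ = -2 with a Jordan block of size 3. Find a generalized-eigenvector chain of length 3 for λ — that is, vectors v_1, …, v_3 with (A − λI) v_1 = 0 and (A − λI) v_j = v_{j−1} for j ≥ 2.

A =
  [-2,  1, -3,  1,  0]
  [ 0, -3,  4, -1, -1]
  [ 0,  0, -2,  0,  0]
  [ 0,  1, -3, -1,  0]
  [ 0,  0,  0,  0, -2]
A Jordan chain for λ = -2 of length 3:
v_1 = (1, -1, 0, 1, 0)ᵀ
v_2 = (-3, 4, 0, -3, 0)ᵀ
v_3 = (0, 0, 1, 0, 0)ᵀ

Let N = A − (-2)·I. We want v_3 with N^3 v_3 = 0 but N^2 v_3 ≠ 0; then v_{j-1} := N · v_j for j = 3, …, 2.

Pick v_3 = (0, 0, 1, 0, 0)ᵀ.
Then v_2 = N · v_3 = (-3, 4, 0, -3, 0)ᵀ.
Then v_1 = N · v_2 = (1, -1, 0, 1, 0)ᵀ.

Sanity check: (A − (-2)·I) v_1 = (0, 0, 0, 0, 0)ᵀ = 0. ✓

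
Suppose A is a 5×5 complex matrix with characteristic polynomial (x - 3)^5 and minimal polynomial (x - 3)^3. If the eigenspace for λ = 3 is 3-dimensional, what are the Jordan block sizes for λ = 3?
Block sizes for λ = 3: [3, 1, 1]

Step 1 — from the characteristic polynomial, algebraic multiplicity of λ = 3 is 5. From dim ker(A − (3)·I) = 3, there are exactly 3 Jordan blocks for λ = 3.
Step 2 — from the minimal polynomial, the factor (x − 3)^3 tells us the largest block for λ = 3 has size 3.
Step 3 — with total size 5, 3 blocks, and largest block 3, the block sizes (in nonincreasing order) are [3, 1, 1].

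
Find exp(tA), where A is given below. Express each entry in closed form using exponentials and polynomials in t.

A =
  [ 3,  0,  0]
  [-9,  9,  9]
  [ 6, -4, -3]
e^{tA} =
  [exp(3*t), 0, 0]
  [-9*t*exp(3*t), 6*t*exp(3*t) + exp(3*t), 9*t*exp(3*t)]
  [6*t*exp(3*t), -4*t*exp(3*t), -6*t*exp(3*t) + exp(3*t)]

Strategy: write A = P · J · P⁻¹ where J is a Jordan canonical form, so e^{tA} = P · e^{tJ} · P⁻¹, and e^{tJ} can be computed block-by-block.

A has Jordan form
J =
  [3, 1, 0]
  [0, 3, 0]
  [0, 0, 3]
(up to reordering of blocks).

Per-block formulas:
  For a 1×1 block at λ = 3: exp(t · [3]) = [e^(3t)].
  For a 2×2 Jordan block J_2(3): exp(t · J_2(3)) = e^(3t)·(I + t·N), where N is the 2×2 nilpotent shift.

After assembling e^{tJ} and conjugating by P, we get:

e^{tA} =
  [exp(3*t), 0, 0]
  [-9*t*exp(3*t), 6*t*exp(3*t) + exp(3*t), 9*t*exp(3*t)]
  [6*t*exp(3*t), -4*t*exp(3*t), -6*t*exp(3*t) + exp(3*t)]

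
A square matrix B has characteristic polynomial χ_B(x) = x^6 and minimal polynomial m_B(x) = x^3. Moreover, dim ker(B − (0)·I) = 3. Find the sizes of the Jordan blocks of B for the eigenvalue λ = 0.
Block sizes for λ = 0: [3, 2, 1]

Step 1 — from the characteristic polynomial, algebraic multiplicity of λ = 0 is 6. From dim ker(B − (0)·I) = 3, there are exactly 3 Jordan blocks for λ = 0.
Step 2 — from the minimal polynomial, the factor (x − 0)^3 tells us the largest block for λ = 0 has size 3.
Step 3 — with total size 6, 3 blocks, and largest block 3, the block sizes (in nonincreasing order) are [3, 2, 1].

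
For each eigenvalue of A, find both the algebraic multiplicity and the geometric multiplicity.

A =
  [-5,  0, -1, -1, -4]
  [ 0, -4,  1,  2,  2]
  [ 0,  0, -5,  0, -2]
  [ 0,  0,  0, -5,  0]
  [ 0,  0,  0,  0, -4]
λ = -5: alg = 3, geom = 2; λ = -4: alg = 2, geom = 2

Step 1 — factor the characteristic polynomial to read off the algebraic multiplicities:
  χ_A(x) = (x + 4)^2*(x + 5)^3

Step 2 — compute geometric multiplicities via the rank-nullity identity g(λ) = n − rank(A − λI):
  rank(A − (-5)·I) = 3, so dim ker(A − (-5)·I) = n − 3 = 2
  rank(A − (-4)·I) = 3, so dim ker(A − (-4)·I) = n − 3 = 2

Summary:
  λ = -5: algebraic multiplicity = 3, geometric multiplicity = 2
  λ = -4: algebraic multiplicity = 2, geometric multiplicity = 2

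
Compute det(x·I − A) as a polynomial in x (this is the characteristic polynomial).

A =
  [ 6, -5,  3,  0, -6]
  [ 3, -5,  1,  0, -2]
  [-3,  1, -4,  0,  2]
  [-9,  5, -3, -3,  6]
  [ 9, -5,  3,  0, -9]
x^5 + 15*x^4 + 90*x^3 + 270*x^2 + 405*x + 243

Expanding det(x·I − A) (e.g. by cofactor expansion or by noting that A is similar to its Jordan form J, which has the same characteristic polynomial as A) gives
  χ_A(x) = x^5 + 15*x^4 + 90*x^3 + 270*x^2 + 405*x + 243
which factors as (x + 3)^5. The eigenvalues (with algebraic multiplicities) are λ = -3 with multiplicity 5.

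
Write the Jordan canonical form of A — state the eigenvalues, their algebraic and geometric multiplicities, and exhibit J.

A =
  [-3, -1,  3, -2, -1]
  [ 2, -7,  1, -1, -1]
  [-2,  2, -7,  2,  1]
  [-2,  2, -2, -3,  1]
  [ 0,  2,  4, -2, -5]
J_3(-5) ⊕ J_2(-5)

The characteristic polynomial is
  det(x·I − A) = x^5 + 25*x^4 + 250*x^3 + 1250*x^2 + 3125*x + 3125 = (x + 5)^5

Eigenvalues and multiplicities (the geometric multiplicity of λ is n − rank(A − λI), which equals the number of Jordan blocks for λ):
  λ = -5: algebraic multiplicity = 5, geometric multiplicity = 2

Determining the block sizes for each eigenvalue:
  λ = -5: with am = 5 and gm = 2, the partition is not yet determined (e.g. several partitions of 5 into 2 parts exist). Let N = A − (-5)·I. Computing rank(N^1) = 3, rank(N^2) = 1, rank(N^3) = 0; the number of blocks of size ≥ j is rank(N^{j−1}) − rank(N^j), giving [2, 2, 1]. So we have 1 block(s) of size 3, 1 block(s) of size 2 → block sizes [3, 2]

Assembling the blocks gives a Jordan form
J =
  [-5,  1,  0,  0,  0]
  [ 0, -5,  1,  0,  0]
  [ 0,  0, -5,  0,  0]
  [ 0,  0,  0, -5,  1]
  [ 0,  0,  0,  0, -5]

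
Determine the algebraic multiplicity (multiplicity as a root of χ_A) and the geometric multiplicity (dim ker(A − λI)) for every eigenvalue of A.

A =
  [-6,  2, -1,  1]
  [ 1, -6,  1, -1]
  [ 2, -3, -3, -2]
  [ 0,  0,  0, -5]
λ = -5: alg = 4, geom = 2

Step 1 — factor the characteristic polynomial to read off the algebraic multiplicities:
  χ_A(x) = (x + 5)^4

Step 2 — compute geometric multiplicities via the rank-nullity identity g(λ) = n − rank(A − λI):
  rank(A − (-5)·I) = 2, so dim ker(A − (-5)·I) = n − 2 = 2

Summary:
  λ = -5: algebraic multiplicity = 4, geometric multiplicity = 2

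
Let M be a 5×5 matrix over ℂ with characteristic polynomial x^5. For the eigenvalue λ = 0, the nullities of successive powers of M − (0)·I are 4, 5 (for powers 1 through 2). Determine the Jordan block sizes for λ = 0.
Block sizes for λ = 0: [2, 1, 1, 1]

From the dimensions of kernels of powers, the number of Jordan blocks of size at least j is d_j − d_{j−1} where d_j = dim ker(N^j) (with d_0 = 0). Computing the differences gives [4, 1].
The number of blocks of size exactly k is (#blocks of size ≥ k) − (#blocks of size ≥ k + 1), so the partition is: 3 block(s) of size 1, 1 block(s) of size 2.
In nonincreasing order the block sizes are [2, 1, 1, 1].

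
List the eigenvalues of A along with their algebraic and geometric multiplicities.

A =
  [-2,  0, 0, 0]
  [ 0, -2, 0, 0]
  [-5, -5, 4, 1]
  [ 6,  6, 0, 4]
λ = -2: alg = 2, geom = 2; λ = 4: alg = 2, geom = 1

Step 1 — factor the characteristic polynomial to read off the algebraic multiplicities:
  χ_A(x) = (x - 4)^2*(x + 2)^2

Step 2 — compute geometric multiplicities via the rank-nullity identity g(λ) = n − rank(A − λI):
  rank(A − (-2)·I) = 2, so dim ker(A − (-2)·I) = n − 2 = 2
  rank(A − (4)·I) = 3, so dim ker(A − (4)·I) = n − 3 = 1

Summary:
  λ = -2: algebraic multiplicity = 2, geometric multiplicity = 2
  λ = 4: algebraic multiplicity = 2, geometric multiplicity = 1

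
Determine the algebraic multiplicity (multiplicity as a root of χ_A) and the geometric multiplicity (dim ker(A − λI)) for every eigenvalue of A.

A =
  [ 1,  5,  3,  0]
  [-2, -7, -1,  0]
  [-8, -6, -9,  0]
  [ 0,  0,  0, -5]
λ = -5: alg = 4, geom = 2

Step 1 — factor the characteristic polynomial to read off the algebraic multiplicities:
  χ_A(x) = (x + 5)^4

Step 2 — compute geometric multiplicities via the rank-nullity identity g(λ) = n − rank(A − λI):
  rank(A − (-5)·I) = 2, so dim ker(A − (-5)·I) = n − 2 = 2

Summary:
  λ = -5: algebraic multiplicity = 4, geometric multiplicity = 2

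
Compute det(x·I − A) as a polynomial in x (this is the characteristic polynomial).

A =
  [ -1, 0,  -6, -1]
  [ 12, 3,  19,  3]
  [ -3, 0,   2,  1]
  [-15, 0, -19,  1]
x^4 - 5*x^3 - 9*x^2 + 81*x - 108

Expanding det(x·I − A) (e.g. by cofactor expansion or by noting that A is similar to its Jordan form J, which has the same characteristic polynomial as A) gives
  χ_A(x) = x^4 - 5*x^3 - 9*x^2 + 81*x - 108
which factors as (x - 3)^3*(x + 4). The eigenvalues (with algebraic multiplicities) are λ = -4 with multiplicity 1, λ = 3 with multiplicity 3.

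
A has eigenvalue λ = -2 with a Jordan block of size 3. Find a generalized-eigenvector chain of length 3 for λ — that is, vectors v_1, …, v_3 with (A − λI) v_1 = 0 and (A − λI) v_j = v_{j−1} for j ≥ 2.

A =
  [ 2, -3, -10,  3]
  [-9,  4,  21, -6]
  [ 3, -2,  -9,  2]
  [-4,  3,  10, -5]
A Jordan chain for λ = -2 of length 3:
v_1 = (1, -3, 1, -1)ᵀ
v_2 = (4, -9, 3, -4)ᵀ
v_3 = (1, 0, 0, 0)ᵀ

Let N = A − (-2)·I. We want v_3 with N^3 v_3 = 0 but N^2 v_3 ≠ 0; then v_{j-1} := N · v_j for j = 3, …, 2.

Pick v_3 = (1, 0, 0, 0)ᵀ.
Then v_2 = N · v_3 = (4, -9, 3, -4)ᵀ.
Then v_1 = N · v_2 = (1, -3, 1, -1)ᵀ.

Sanity check: (A − (-2)·I) v_1 = (0, 0, 0, 0)ᵀ = 0. ✓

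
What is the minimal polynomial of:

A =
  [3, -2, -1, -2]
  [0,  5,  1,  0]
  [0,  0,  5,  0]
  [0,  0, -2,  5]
x^3 - 13*x^2 + 55*x - 75

The characteristic polynomial is χ_A(x) = (x - 5)^3*(x - 3), so the eigenvalues are known. The minimal polynomial is
  m_A(x) = Π_λ (x − λ)^{k_λ}
where k_λ is the size of the *largest* Jordan block for λ (equivalently, the smallest k with (A − λI)^k v = 0 for every generalised eigenvector v of λ).

  λ = 3: largest Jordan block has size 1, contributing (x − 3)
  λ = 5: largest Jordan block has size 2, contributing (x − 5)^2

So m_A(x) = (x - 5)^2*(x - 3) = x^3 - 13*x^2 + 55*x - 75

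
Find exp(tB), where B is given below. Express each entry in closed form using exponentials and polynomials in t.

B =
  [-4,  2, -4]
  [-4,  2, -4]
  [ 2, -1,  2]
e^{tB} =
  [1 - 4*t, 2*t, -4*t]
  [-4*t, 2*t + 1, -4*t]
  [2*t, -t, 2*t + 1]

Strategy: write B = P · J · P⁻¹ where J is a Jordan canonical form, so e^{tB} = P · e^{tJ} · P⁻¹, and e^{tJ} can be computed block-by-block.

B has Jordan form
J =
  [0, 1, 0]
  [0, 0, 0]
  [0, 0, 0]
(up to reordering of blocks).

Per-block formulas:
  For a 1×1 block at λ = 0: exp(t · [0]) = [e^(0t)].
  For a 2×2 Jordan block J_2(0): exp(t · J_2(0)) = e^(0t)·(I + t·N), where N is the 2×2 nilpotent shift.

After assembling e^{tJ} and conjugating by P, we get:

e^{tB} =
  [1 - 4*t, 2*t, -4*t]
  [-4*t, 2*t + 1, -4*t]
  [2*t, -t, 2*t + 1]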